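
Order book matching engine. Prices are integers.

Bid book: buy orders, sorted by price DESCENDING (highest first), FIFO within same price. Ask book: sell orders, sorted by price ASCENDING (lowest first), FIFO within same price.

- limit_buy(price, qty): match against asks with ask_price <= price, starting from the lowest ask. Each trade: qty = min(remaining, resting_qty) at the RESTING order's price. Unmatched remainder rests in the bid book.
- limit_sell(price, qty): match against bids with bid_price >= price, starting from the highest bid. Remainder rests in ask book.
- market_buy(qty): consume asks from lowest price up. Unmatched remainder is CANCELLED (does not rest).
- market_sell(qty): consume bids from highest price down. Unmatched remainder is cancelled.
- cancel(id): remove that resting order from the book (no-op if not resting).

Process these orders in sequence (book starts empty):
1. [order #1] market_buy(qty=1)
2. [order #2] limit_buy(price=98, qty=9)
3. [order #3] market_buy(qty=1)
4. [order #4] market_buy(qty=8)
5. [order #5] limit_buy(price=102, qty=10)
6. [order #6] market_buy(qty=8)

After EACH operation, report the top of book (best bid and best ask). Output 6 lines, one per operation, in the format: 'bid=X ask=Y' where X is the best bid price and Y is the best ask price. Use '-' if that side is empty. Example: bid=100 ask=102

After op 1 [order #1] market_buy(qty=1): fills=none; bids=[-] asks=[-]
After op 2 [order #2] limit_buy(price=98, qty=9): fills=none; bids=[#2:9@98] asks=[-]
After op 3 [order #3] market_buy(qty=1): fills=none; bids=[#2:9@98] asks=[-]
After op 4 [order #4] market_buy(qty=8): fills=none; bids=[#2:9@98] asks=[-]
After op 5 [order #5] limit_buy(price=102, qty=10): fills=none; bids=[#5:10@102 #2:9@98] asks=[-]
After op 6 [order #6] market_buy(qty=8): fills=none; bids=[#5:10@102 #2:9@98] asks=[-]

Answer: bid=- ask=-
bid=98 ask=-
bid=98 ask=-
bid=98 ask=-
bid=102 ask=-
bid=102 ask=-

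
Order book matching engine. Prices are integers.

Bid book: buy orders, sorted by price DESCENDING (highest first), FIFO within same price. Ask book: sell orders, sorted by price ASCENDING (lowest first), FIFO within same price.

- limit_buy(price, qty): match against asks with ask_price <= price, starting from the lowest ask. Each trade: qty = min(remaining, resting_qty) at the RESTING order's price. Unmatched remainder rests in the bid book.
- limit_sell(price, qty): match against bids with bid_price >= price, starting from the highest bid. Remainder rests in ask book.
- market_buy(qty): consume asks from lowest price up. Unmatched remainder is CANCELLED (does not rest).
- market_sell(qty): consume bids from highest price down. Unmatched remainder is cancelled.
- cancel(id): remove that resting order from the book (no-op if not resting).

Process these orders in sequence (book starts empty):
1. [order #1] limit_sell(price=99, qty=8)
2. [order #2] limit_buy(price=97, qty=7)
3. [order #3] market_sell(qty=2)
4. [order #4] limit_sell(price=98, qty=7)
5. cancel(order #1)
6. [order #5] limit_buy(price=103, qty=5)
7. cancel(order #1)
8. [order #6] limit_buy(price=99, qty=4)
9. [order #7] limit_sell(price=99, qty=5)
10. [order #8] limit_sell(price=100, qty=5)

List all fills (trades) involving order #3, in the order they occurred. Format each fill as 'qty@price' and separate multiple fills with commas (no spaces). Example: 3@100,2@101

Answer: 2@97

Derivation:
After op 1 [order #1] limit_sell(price=99, qty=8): fills=none; bids=[-] asks=[#1:8@99]
After op 2 [order #2] limit_buy(price=97, qty=7): fills=none; bids=[#2:7@97] asks=[#1:8@99]
After op 3 [order #3] market_sell(qty=2): fills=#2x#3:2@97; bids=[#2:5@97] asks=[#1:8@99]
After op 4 [order #4] limit_sell(price=98, qty=7): fills=none; bids=[#2:5@97] asks=[#4:7@98 #1:8@99]
After op 5 cancel(order #1): fills=none; bids=[#2:5@97] asks=[#4:7@98]
After op 6 [order #5] limit_buy(price=103, qty=5): fills=#5x#4:5@98; bids=[#2:5@97] asks=[#4:2@98]
After op 7 cancel(order #1): fills=none; bids=[#2:5@97] asks=[#4:2@98]
After op 8 [order #6] limit_buy(price=99, qty=4): fills=#6x#4:2@98; bids=[#6:2@99 #2:5@97] asks=[-]
After op 9 [order #7] limit_sell(price=99, qty=5): fills=#6x#7:2@99; bids=[#2:5@97] asks=[#7:3@99]
After op 10 [order #8] limit_sell(price=100, qty=5): fills=none; bids=[#2:5@97] asks=[#7:3@99 #8:5@100]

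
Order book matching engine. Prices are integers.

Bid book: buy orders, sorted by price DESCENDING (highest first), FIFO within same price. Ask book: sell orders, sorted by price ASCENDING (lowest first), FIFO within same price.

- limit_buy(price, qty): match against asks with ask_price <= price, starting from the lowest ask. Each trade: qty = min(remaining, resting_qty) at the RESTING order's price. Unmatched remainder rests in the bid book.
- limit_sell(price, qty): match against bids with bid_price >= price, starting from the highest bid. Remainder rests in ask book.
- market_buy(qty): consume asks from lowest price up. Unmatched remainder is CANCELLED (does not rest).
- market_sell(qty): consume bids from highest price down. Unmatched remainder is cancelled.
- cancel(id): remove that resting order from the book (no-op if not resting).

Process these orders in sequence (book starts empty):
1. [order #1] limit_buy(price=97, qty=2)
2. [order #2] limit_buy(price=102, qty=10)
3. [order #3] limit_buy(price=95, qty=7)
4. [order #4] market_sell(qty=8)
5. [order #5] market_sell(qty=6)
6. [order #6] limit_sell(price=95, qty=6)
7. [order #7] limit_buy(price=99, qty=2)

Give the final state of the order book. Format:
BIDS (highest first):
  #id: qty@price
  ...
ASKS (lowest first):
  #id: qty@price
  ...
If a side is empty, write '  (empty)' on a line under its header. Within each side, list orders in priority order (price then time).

Answer: BIDS (highest first):
  #7: 1@99
ASKS (lowest first):
  (empty)

Derivation:
After op 1 [order #1] limit_buy(price=97, qty=2): fills=none; bids=[#1:2@97] asks=[-]
After op 2 [order #2] limit_buy(price=102, qty=10): fills=none; bids=[#2:10@102 #1:2@97] asks=[-]
After op 3 [order #3] limit_buy(price=95, qty=7): fills=none; bids=[#2:10@102 #1:2@97 #3:7@95] asks=[-]
After op 4 [order #4] market_sell(qty=8): fills=#2x#4:8@102; bids=[#2:2@102 #1:2@97 #3:7@95] asks=[-]
After op 5 [order #5] market_sell(qty=6): fills=#2x#5:2@102 #1x#5:2@97 #3x#5:2@95; bids=[#3:5@95] asks=[-]
After op 6 [order #6] limit_sell(price=95, qty=6): fills=#3x#6:5@95; bids=[-] asks=[#6:1@95]
After op 7 [order #7] limit_buy(price=99, qty=2): fills=#7x#6:1@95; bids=[#7:1@99] asks=[-]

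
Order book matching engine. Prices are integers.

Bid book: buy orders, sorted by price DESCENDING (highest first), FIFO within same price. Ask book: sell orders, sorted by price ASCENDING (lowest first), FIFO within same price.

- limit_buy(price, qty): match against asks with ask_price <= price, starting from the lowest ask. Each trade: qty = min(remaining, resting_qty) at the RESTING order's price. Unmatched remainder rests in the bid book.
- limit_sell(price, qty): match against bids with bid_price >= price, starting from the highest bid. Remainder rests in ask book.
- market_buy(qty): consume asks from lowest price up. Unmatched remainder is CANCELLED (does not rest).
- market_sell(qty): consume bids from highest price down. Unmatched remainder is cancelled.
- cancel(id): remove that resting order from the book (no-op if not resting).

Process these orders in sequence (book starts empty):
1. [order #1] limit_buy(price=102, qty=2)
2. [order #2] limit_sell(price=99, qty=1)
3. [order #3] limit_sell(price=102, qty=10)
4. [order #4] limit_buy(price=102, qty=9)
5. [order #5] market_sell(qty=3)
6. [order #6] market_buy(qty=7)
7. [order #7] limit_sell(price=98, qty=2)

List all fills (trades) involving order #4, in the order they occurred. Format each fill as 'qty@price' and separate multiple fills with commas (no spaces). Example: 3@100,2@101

After op 1 [order #1] limit_buy(price=102, qty=2): fills=none; bids=[#1:2@102] asks=[-]
After op 2 [order #2] limit_sell(price=99, qty=1): fills=#1x#2:1@102; bids=[#1:1@102] asks=[-]
After op 3 [order #3] limit_sell(price=102, qty=10): fills=#1x#3:1@102; bids=[-] asks=[#3:9@102]
After op 4 [order #4] limit_buy(price=102, qty=9): fills=#4x#3:9@102; bids=[-] asks=[-]
After op 5 [order #5] market_sell(qty=3): fills=none; bids=[-] asks=[-]
After op 6 [order #6] market_buy(qty=7): fills=none; bids=[-] asks=[-]
After op 7 [order #7] limit_sell(price=98, qty=2): fills=none; bids=[-] asks=[#7:2@98]

Answer: 9@102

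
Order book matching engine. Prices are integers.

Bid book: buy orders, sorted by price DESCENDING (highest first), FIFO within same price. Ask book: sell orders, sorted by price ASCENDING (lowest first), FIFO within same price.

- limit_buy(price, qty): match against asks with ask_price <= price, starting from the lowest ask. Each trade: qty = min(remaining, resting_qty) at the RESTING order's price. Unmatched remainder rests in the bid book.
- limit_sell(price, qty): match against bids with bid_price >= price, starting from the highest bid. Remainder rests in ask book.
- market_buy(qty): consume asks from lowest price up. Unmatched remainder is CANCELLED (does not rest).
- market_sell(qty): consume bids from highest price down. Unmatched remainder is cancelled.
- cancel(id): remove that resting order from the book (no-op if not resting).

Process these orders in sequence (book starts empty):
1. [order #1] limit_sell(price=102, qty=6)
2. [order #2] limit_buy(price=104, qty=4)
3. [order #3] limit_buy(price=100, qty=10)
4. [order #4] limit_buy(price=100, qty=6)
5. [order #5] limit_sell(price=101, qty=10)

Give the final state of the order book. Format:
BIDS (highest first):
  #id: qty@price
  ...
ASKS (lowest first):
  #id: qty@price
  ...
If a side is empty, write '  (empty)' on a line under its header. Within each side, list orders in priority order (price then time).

After op 1 [order #1] limit_sell(price=102, qty=6): fills=none; bids=[-] asks=[#1:6@102]
After op 2 [order #2] limit_buy(price=104, qty=4): fills=#2x#1:4@102; bids=[-] asks=[#1:2@102]
After op 3 [order #3] limit_buy(price=100, qty=10): fills=none; bids=[#3:10@100] asks=[#1:2@102]
After op 4 [order #4] limit_buy(price=100, qty=6): fills=none; bids=[#3:10@100 #4:6@100] asks=[#1:2@102]
After op 5 [order #5] limit_sell(price=101, qty=10): fills=none; bids=[#3:10@100 #4:6@100] asks=[#5:10@101 #1:2@102]

Answer: BIDS (highest first):
  #3: 10@100
  #4: 6@100
ASKS (lowest first):
  #5: 10@101
  #1: 2@102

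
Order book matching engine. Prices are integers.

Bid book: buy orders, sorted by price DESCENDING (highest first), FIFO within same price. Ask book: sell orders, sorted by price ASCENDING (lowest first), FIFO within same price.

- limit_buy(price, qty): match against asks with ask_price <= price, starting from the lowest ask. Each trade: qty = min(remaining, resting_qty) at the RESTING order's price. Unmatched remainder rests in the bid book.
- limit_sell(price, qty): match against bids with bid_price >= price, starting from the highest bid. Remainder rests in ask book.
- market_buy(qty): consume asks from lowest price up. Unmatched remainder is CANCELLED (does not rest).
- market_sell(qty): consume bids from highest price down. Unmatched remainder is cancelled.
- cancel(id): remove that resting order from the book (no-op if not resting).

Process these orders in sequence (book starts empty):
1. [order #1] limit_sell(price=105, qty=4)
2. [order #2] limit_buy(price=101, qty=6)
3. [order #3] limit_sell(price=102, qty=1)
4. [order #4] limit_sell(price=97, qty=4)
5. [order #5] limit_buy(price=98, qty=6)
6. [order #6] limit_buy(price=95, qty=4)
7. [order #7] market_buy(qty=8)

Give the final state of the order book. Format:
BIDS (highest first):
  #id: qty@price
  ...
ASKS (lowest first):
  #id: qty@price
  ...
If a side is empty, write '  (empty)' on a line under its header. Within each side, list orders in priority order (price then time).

Answer: BIDS (highest first):
  #2: 2@101
  #5: 6@98
  #6: 4@95
ASKS (lowest first):
  (empty)

Derivation:
After op 1 [order #1] limit_sell(price=105, qty=4): fills=none; bids=[-] asks=[#1:4@105]
After op 2 [order #2] limit_buy(price=101, qty=6): fills=none; bids=[#2:6@101] asks=[#1:4@105]
After op 3 [order #3] limit_sell(price=102, qty=1): fills=none; bids=[#2:6@101] asks=[#3:1@102 #1:4@105]
After op 4 [order #4] limit_sell(price=97, qty=4): fills=#2x#4:4@101; bids=[#2:2@101] asks=[#3:1@102 #1:4@105]
After op 5 [order #5] limit_buy(price=98, qty=6): fills=none; bids=[#2:2@101 #5:6@98] asks=[#3:1@102 #1:4@105]
After op 6 [order #6] limit_buy(price=95, qty=4): fills=none; bids=[#2:2@101 #5:6@98 #6:4@95] asks=[#3:1@102 #1:4@105]
After op 7 [order #7] market_buy(qty=8): fills=#7x#3:1@102 #7x#1:4@105; bids=[#2:2@101 #5:6@98 #6:4@95] asks=[-]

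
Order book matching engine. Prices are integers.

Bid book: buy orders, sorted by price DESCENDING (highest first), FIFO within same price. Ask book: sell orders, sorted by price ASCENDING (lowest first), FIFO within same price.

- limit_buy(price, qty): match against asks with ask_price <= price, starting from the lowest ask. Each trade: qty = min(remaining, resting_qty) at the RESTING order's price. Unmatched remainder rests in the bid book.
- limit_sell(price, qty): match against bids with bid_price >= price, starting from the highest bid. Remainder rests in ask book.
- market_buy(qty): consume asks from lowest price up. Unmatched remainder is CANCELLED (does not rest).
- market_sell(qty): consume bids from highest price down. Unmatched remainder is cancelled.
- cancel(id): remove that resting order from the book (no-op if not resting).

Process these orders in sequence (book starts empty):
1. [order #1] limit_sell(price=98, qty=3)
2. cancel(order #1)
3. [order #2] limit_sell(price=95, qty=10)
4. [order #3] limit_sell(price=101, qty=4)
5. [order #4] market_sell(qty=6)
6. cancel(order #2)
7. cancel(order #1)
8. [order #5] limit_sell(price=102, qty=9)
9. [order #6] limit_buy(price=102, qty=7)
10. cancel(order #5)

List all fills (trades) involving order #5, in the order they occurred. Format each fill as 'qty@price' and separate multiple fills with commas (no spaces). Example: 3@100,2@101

Answer: 3@102

Derivation:
After op 1 [order #1] limit_sell(price=98, qty=3): fills=none; bids=[-] asks=[#1:3@98]
After op 2 cancel(order #1): fills=none; bids=[-] asks=[-]
After op 3 [order #2] limit_sell(price=95, qty=10): fills=none; bids=[-] asks=[#2:10@95]
After op 4 [order #3] limit_sell(price=101, qty=4): fills=none; bids=[-] asks=[#2:10@95 #3:4@101]
After op 5 [order #4] market_sell(qty=6): fills=none; bids=[-] asks=[#2:10@95 #3:4@101]
After op 6 cancel(order #2): fills=none; bids=[-] asks=[#3:4@101]
After op 7 cancel(order #1): fills=none; bids=[-] asks=[#3:4@101]
After op 8 [order #5] limit_sell(price=102, qty=9): fills=none; bids=[-] asks=[#3:4@101 #5:9@102]
After op 9 [order #6] limit_buy(price=102, qty=7): fills=#6x#3:4@101 #6x#5:3@102; bids=[-] asks=[#5:6@102]
After op 10 cancel(order #5): fills=none; bids=[-] asks=[-]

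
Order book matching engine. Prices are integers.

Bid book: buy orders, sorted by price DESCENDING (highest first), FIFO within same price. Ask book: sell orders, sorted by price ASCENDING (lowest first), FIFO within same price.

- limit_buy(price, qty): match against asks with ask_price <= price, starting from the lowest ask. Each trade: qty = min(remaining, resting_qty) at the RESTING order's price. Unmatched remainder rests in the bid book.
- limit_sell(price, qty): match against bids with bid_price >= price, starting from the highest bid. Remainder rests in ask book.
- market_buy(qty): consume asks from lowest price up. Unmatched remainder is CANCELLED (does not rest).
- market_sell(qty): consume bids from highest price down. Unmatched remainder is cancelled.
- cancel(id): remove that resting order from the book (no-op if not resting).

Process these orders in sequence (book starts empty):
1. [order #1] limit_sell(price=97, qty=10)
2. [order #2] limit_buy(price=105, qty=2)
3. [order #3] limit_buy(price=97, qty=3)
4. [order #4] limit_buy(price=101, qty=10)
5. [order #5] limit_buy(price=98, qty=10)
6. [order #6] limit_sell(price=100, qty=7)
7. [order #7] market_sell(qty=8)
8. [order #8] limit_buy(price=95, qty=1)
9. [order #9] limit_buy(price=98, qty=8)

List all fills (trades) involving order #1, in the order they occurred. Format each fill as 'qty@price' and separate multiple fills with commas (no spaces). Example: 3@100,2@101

After op 1 [order #1] limit_sell(price=97, qty=10): fills=none; bids=[-] asks=[#1:10@97]
After op 2 [order #2] limit_buy(price=105, qty=2): fills=#2x#1:2@97; bids=[-] asks=[#1:8@97]
After op 3 [order #3] limit_buy(price=97, qty=3): fills=#3x#1:3@97; bids=[-] asks=[#1:5@97]
After op 4 [order #4] limit_buy(price=101, qty=10): fills=#4x#1:5@97; bids=[#4:5@101] asks=[-]
After op 5 [order #5] limit_buy(price=98, qty=10): fills=none; bids=[#4:5@101 #5:10@98] asks=[-]
After op 6 [order #6] limit_sell(price=100, qty=7): fills=#4x#6:5@101; bids=[#5:10@98] asks=[#6:2@100]
After op 7 [order #7] market_sell(qty=8): fills=#5x#7:8@98; bids=[#5:2@98] asks=[#6:2@100]
After op 8 [order #8] limit_buy(price=95, qty=1): fills=none; bids=[#5:2@98 #8:1@95] asks=[#6:2@100]
After op 9 [order #9] limit_buy(price=98, qty=8): fills=none; bids=[#5:2@98 #9:8@98 #8:1@95] asks=[#6:2@100]

Answer: 2@97,3@97,5@97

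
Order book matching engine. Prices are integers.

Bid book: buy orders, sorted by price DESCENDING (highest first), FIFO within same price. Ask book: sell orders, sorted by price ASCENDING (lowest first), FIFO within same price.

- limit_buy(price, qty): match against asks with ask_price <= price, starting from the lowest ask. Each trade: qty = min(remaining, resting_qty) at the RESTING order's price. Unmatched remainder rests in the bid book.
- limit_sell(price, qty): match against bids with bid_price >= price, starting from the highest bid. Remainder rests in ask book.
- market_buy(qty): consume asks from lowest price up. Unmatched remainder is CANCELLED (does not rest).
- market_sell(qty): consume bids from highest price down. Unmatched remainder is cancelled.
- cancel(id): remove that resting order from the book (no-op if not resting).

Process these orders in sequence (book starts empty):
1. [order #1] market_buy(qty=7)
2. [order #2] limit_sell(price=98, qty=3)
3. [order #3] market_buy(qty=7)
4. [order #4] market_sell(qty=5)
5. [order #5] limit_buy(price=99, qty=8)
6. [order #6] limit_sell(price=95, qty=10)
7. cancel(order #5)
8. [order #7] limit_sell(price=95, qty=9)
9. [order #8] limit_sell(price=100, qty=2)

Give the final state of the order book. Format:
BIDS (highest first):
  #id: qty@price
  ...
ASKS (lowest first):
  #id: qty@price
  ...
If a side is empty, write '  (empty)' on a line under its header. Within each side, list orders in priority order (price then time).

Answer: BIDS (highest first):
  (empty)
ASKS (lowest first):
  #6: 2@95
  #7: 9@95
  #8: 2@100

Derivation:
After op 1 [order #1] market_buy(qty=7): fills=none; bids=[-] asks=[-]
After op 2 [order #2] limit_sell(price=98, qty=3): fills=none; bids=[-] asks=[#2:3@98]
After op 3 [order #3] market_buy(qty=7): fills=#3x#2:3@98; bids=[-] asks=[-]
After op 4 [order #4] market_sell(qty=5): fills=none; bids=[-] asks=[-]
After op 5 [order #5] limit_buy(price=99, qty=8): fills=none; bids=[#5:8@99] asks=[-]
After op 6 [order #6] limit_sell(price=95, qty=10): fills=#5x#6:8@99; bids=[-] asks=[#6:2@95]
After op 7 cancel(order #5): fills=none; bids=[-] asks=[#6:2@95]
After op 8 [order #7] limit_sell(price=95, qty=9): fills=none; bids=[-] asks=[#6:2@95 #7:9@95]
After op 9 [order #8] limit_sell(price=100, qty=2): fills=none; bids=[-] asks=[#6:2@95 #7:9@95 #8:2@100]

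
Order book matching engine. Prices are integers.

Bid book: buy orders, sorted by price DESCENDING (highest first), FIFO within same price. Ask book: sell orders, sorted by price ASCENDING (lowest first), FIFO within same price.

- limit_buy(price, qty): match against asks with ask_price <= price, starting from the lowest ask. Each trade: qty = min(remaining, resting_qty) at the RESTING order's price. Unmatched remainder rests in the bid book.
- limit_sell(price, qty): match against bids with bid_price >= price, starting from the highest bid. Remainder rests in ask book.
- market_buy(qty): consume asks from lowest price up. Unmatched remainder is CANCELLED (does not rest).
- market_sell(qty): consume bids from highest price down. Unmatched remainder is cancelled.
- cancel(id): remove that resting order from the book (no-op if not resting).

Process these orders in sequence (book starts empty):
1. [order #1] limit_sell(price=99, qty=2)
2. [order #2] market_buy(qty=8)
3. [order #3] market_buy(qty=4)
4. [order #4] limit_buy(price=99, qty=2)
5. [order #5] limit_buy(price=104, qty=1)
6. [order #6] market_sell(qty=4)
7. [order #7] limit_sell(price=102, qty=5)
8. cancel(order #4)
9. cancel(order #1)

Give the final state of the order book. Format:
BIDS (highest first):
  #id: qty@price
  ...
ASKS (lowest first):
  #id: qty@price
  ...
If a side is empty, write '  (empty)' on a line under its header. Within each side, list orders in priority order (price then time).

Answer: BIDS (highest first):
  (empty)
ASKS (lowest first):
  #7: 5@102

Derivation:
After op 1 [order #1] limit_sell(price=99, qty=2): fills=none; bids=[-] asks=[#1:2@99]
After op 2 [order #2] market_buy(qty=8): fills=#2x#1:2@99; bids=[-] asks=[-]
After op 3 [order #3] market_buy(qty=4): fills=none; bids=[-] asks=[-]
After op 4 [order #4] limit_buy(price=99, qty=2): fills=none; bids=[#4:2@99] asks=[-]
After op 5 [order #5] limit_buy(price=104, qty=1): fills=none; bids=[#5:1@104 #4:2@99] asks=[-]
After op 6 [order #6] market_sell(qty=4): fills=#5x#6:1@104 #4x#6:2@99; bids=[-] asks=[-]
After op 7 [order #7] limit_sell(price=102, qty=5): fills=none; bids=[-] asks=[#7:5@102]
After op 8 cancel(order #4): fills=none; bids=[-] asks=[#7:5@102]
After op 9 cancel(order #1): fills=none; bids=[-] asks=[#7:5@102]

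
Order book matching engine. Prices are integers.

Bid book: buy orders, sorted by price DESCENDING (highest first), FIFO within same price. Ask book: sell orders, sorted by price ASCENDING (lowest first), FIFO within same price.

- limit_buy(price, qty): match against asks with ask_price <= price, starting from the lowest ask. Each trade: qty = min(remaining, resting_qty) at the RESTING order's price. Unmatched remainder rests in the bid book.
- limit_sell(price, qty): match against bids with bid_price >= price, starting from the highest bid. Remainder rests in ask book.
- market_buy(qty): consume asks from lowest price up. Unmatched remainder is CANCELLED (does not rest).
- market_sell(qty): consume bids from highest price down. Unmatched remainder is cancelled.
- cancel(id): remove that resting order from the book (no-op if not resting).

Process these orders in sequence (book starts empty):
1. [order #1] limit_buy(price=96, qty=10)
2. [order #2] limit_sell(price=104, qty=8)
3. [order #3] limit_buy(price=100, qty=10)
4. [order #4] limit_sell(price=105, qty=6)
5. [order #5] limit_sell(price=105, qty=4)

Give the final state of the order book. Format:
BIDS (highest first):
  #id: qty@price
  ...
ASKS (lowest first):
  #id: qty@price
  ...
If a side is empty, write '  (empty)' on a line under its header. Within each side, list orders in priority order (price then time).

After op 1 [order #1] limit_buy(price=96, qty=10): fills=none; bids=[#1:10@96] asks=[-]
After op 2 [order #2] limit_sell(price=104, qty=8): fills=none; bids=[#1:10@96] asks=[#2:8@104]
After op 3 [order #3] limit_buy(price=100, qty=10): fills=none; bids=[#3:10@100 #1:10@96] asks=[#2:8@104]
After op 4 [order #4] limit_sell(price=105, qty=6): fills=none; bids=[#3:10@100 #1:10@96] asks=[#2:8@104 #4:6@105]
After op 5 [order #5] limit_sell(price=105, qty=4): fills=none; bids=[#3:10@100 #1:10@96] asks=[#2:8@104 #4:6@105 #5:4@105]

Answer: BIDS (highest first):
  #3: 10@100
  #1: 10@96
ASKS (lowest first):
  #2: 8@104
  #4: 6@105
  #5: 4@105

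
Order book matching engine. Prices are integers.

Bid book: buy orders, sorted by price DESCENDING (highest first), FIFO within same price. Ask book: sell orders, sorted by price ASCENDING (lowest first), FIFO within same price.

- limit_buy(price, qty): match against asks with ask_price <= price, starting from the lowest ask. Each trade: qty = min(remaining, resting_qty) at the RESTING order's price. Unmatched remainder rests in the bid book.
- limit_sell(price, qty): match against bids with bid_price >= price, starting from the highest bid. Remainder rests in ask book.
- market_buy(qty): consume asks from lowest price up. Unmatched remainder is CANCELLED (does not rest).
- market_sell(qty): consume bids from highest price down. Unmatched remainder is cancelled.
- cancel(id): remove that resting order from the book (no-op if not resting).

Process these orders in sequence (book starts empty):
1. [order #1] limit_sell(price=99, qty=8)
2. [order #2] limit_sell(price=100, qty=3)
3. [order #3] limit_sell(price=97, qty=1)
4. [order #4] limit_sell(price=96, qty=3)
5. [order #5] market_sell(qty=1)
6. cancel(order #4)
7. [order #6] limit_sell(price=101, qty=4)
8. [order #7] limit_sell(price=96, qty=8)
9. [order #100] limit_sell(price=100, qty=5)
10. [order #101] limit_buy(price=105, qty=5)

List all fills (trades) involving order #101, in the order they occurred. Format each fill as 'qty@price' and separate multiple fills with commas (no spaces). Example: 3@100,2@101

Answer: 5@96

Derivation:
After op 1 [order #1] limit_sell(price=99, qty=8): fills=none; bids=[-] asks=[#1:8@99]
After op 2 [order #2] limit_sell(price=100, qty=3): fills=none; bids=[-] asks=[#1:8@99 #2:3@100]
After op 3 [order #3] limit_sell(price=97, qty=1): fills=none; bids=[-] asks=[#3:1@97 #1:8@99 #2:3@100]
After op 4 [order #4] limit_sell(price=96, qty=3): fills=none; bids=[-] asks=[#4:3@96 #3:1@97 #1:8@99 #2:3@100]
After op 5 [order #5] market_sell(qty=1): fills=none; bids=[-] asks=[#4:3@96 #3:1@97 #1:8@99 #2:3@100]
After op 6 cancel(order #4): fills=none; bids=[-] asks=[#3:1@97 #1:8@99 #2:3@100]
After op 7 [order #6] limit_sell(price=101, qty=4): fills=none; bids=[-] asks=[#3:1@97 #1:8@99 #2:3@100 #6:4@101]
After op 8 [order #7] limit_sell(price=96, qty=8): fills=none; bids=[-] asks=[#7:8@96 #3:1@97 #1:8@99 #2:3@100 #6:4@101]
After op 9 [order #100] limit_sell(price=100, qty=5): fills=none; bids=[-] asks=[#7:8@96 #3:1@97 #1:8@99 #2:3@100 #100:5@100 #6:4@101]
After op 10 [order #101] limit_buy(price=105, qty=5): fills=#101x#7:5@96; bids=[-] asks=[#7:3@96 #3:1@97 #1:8@99 #2:3@100 #100:5@100 #6:4@101]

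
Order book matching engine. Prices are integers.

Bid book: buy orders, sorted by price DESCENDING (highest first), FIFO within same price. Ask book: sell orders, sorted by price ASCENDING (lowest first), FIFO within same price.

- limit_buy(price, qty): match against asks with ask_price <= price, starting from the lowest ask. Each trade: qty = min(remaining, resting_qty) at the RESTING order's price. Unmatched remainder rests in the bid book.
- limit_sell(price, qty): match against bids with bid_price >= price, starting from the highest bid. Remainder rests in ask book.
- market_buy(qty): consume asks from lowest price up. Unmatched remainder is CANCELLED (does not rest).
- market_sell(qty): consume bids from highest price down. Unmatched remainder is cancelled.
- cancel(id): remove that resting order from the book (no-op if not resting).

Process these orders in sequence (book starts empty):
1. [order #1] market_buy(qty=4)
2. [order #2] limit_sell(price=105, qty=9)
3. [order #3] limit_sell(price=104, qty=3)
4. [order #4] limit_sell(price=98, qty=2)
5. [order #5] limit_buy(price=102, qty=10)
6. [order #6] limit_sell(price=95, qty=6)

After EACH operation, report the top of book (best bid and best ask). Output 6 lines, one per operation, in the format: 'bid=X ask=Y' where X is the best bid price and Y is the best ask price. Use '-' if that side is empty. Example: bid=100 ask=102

Answer: bid=- ask=-
bid=- ask=105
bid=- ask=104
bid=- ask=98
bid=102 ask=104
bid=102 ask=104

Derivation:
After op 1 [order #1] market_buy(qty=4): fills=none; bids=[-] asks=[-]
After op 2 [order #2] limit_sell(price=105, qty=9): fills=none; bids=[-] asks=[#2:9@105]
After op 3 [order #3] limit_sell(price=104, qty=3): fills=none; bids=[-] asks=[#3:3@104 #2:9@105]
After op 4 [order #4] limit_sell(price=98, qty=2): fills=none; bids=[-] asks=[#4:2@98 #3:3@104 #2:9@105]
After op 5 [order #5] limit_buy(price=102, qty=10): fills=#5x#4:2@98; bids=[#5:8@102] asks=[#3:3@104 #2:9@105]
After op 6 [order #6] limit_sell(price=95, qty=6): fills=#5x#6:6@102; bids=[#5:2@102] asks=[#3:3@104 #2:9@105]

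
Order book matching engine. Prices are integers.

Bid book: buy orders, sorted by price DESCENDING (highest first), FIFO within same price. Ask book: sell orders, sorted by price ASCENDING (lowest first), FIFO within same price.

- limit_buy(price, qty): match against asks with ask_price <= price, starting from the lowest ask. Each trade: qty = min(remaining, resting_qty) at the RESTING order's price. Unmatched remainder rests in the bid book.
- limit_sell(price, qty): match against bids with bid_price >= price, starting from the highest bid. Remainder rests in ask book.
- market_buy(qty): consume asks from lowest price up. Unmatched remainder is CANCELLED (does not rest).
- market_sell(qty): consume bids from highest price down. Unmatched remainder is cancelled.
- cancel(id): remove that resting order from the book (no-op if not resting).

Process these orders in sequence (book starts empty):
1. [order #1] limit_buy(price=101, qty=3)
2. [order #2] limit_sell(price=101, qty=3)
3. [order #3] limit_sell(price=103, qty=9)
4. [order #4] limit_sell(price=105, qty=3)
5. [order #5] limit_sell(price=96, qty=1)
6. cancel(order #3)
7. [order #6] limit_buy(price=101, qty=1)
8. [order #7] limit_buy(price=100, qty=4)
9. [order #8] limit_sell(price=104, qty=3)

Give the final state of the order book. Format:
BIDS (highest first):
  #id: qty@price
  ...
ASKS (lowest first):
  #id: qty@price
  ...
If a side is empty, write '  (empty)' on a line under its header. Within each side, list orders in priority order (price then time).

After op 1 [order #1] limit_buy(price=101, qty=3): fills=none; bids=[#1:3@101] asks=[-]
After op 2 [order #2] limit_sell(price=101, qty=3): fills=#1x#2:3@101; bids=[-] asks=[-]
After op 3 [order #3] limit_sell(price=103, qty=9): fills=none; bids=[-] asks=[#3:9@103]
After op 4 [order #4] limit_sell(price=105, qty=3): fills=none; bids=[-] asks=[#3:9@103 #4:3@105]
After op 5 [order #5] limit_sell(price=96, qty=1): fills=none; bids=[-] asks=[#5:1@96 #3:9@103 #4:3@105]
After op 6 cancel(order #3): fills=none; bids=[-] asks=[#5:1@96 #4:3@105]
After op 7 [order #6] limit_buy(price=101, qty=1): fills=#6x#5:1@96; bids=[-] asks=[#4:3@105]
After op 8 [order #7] limit_buy(price=100, qty=4): fills=none; bids=[#7:4@100] asks=[#4:3@105]
After op 9 [order #8] limit_sell(price=104, qty=3): fills=none; bids=[#7:4@100] asks=[#8:3@104 #4:3@105]

Answer: BIDS (highest first):
  #7: 4@100
ASKS (lowest first):
  #8: 3@104
  #4: 3@105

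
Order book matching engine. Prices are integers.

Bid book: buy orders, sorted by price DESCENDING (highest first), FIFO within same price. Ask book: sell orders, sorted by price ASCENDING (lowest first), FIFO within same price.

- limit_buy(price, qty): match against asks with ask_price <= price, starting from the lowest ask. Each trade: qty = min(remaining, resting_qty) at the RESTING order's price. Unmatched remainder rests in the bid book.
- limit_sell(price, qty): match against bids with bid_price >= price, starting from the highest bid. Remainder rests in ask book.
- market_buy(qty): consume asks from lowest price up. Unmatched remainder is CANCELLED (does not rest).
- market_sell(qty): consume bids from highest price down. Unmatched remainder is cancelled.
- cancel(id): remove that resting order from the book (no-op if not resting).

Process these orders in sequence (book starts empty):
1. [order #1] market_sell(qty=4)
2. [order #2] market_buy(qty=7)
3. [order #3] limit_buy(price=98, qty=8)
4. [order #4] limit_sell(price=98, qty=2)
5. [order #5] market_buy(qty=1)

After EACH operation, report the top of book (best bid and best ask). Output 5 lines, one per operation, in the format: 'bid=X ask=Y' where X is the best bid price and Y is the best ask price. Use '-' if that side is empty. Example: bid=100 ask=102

After op 1 [order #1] market_sell(qty=4): fills=none; bids=[-] asks=[-]
After op 2 [order #2] market_buy(qty=7): fills=none; bids=[-] asks=[-]
After op 3 [order #3] limit_buy(price=98, qty=8): fills=none; bids=[#3:8@98] asks=[-]
After op 4 [order #4] limit_sell(price=98, qty=2): fills=#3x#4:2@98; bids=[#3:6@98] asks=[-]
After op 5 [order #5] market_buy(qty=1): fills=none; bids=[#3:6@98] asks=[-]

Answer: bid=- ask=-
bid=- ask=-
bid=98 ask=-
bid=98 ask=-
bid=98 ask=-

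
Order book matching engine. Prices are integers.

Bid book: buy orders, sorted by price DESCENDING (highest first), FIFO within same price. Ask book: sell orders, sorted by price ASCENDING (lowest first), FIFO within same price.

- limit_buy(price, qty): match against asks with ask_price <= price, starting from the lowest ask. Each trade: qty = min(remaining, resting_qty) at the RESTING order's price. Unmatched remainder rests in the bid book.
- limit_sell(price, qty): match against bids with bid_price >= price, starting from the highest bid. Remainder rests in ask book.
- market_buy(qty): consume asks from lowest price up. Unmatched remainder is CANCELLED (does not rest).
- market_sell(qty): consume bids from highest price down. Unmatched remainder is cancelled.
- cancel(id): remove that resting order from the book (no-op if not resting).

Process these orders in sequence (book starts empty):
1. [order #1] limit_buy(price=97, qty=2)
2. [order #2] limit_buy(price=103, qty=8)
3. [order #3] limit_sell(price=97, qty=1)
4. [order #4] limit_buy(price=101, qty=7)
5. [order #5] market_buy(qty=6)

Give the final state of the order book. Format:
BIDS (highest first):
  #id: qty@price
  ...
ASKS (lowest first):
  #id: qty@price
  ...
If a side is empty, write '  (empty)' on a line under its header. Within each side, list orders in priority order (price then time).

After op 1 [order #1] limit_buy(price=97, qty=2): fills=none; bids=[#1:2@97] asks=[-]
After op 2 [order #2] limit_buy(price=103, qty=8): fills=none; bids=[#2:8@103 #1:2@97] asks=[-]
After op 3 [order #3] limit_sell(price=97, qty=1): fills=#2x#3:1@103; bids=[#2:7@103 #1:2@97] asks=[-]
After op 4 [order #4] limit_buy(price=101, qty=7): fills=none; bids=[#2:7@103 #4:7@101 #1:2@97] asks=[-]
After op 5 [order #5] market_buy(qty=6): fills=none; bids=[#2:7@103 #4:7@101 #1:2@97] asks=[-]

Answer: BIDS (highest first):
  #2: 7@103
  #4: 7@101
  #1: 2@97
ASKS (lowest first):
  (empty)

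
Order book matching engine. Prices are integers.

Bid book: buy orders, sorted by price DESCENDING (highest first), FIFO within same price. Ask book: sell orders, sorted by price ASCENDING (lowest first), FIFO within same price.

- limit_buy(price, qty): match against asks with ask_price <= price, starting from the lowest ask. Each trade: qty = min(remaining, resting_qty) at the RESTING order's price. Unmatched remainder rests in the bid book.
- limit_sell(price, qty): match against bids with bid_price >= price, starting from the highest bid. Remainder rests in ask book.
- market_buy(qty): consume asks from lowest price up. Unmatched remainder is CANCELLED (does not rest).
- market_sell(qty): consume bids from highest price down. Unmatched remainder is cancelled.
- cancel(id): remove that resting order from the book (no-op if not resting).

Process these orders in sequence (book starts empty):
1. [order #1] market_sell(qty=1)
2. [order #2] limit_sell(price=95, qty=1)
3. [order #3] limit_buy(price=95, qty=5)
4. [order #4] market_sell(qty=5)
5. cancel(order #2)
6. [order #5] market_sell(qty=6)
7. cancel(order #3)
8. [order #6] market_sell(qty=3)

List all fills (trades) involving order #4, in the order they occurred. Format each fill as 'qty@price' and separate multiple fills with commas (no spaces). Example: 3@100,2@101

After op 1 [order #1] market_sell(qty=1): fills=none; bids=[-] asks=[-]
After op 2 [order #2] limit_sell(price=95, qty=1): fills=none; bids=[-] asks=[#2:1@95]
After op 3 [order #3] limit_buy(price=95, qty=5): fills=#3x#2:1@95; bids=[#3:4@95] asks=[-]
After op 4 [order #4] market_sell(qty=5): fills=#3x#4:4@95; bids=[-] asks=[-]
After op 5 cancel(order #2): fills=none; bids=[-] asks=[-]
After op 6 [order #5] market_sell(qty=6): fills=none; bids=[-] asks=[-]
After op 7 cancel(order #3): fills=none; bids=[-] asks=[-]
After op 8 [order #6] market_sell(qty=3): fills=none; bids=[-] asks=[-]

Answer: 4@95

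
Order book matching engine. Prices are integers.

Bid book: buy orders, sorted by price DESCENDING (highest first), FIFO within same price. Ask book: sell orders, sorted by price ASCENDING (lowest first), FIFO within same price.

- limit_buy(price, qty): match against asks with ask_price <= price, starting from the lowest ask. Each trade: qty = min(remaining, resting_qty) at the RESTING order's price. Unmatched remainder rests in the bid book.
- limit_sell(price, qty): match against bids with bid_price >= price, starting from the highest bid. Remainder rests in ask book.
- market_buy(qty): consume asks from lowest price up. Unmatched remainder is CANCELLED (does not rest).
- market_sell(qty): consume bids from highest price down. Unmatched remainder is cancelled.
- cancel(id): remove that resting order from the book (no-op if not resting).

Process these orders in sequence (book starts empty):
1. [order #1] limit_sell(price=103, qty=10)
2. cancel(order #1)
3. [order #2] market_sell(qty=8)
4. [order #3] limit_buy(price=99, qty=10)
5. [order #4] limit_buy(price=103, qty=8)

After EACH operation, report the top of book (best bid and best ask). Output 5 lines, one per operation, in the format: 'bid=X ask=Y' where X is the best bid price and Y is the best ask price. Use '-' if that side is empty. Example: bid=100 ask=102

After op 1 [order #1] limit_sell(price=103, qty=10): fills=none; bids=[-] asks=[#1:10@103]
After op 2 cancel(order #1): fills=none; bids=[-] asks=[-]
After op 3 [order #2] market_sell(qty=8): fills=none; bids=[-] asks=[-]
After op 4 [order #3] limit_buy(price=99, qty=10): fills=none; bids=[#3:10@99] asks=[-]
After op 5 [order #4] limit_buy(price=103, qty=8): fills=none; bids=[#4:8@103 #3:10@99] asks=[-]

Answer: bid=- ask=103
bid=- ask=-
bid=- ask=-
bid=99 ask=-
bid=103 ask=-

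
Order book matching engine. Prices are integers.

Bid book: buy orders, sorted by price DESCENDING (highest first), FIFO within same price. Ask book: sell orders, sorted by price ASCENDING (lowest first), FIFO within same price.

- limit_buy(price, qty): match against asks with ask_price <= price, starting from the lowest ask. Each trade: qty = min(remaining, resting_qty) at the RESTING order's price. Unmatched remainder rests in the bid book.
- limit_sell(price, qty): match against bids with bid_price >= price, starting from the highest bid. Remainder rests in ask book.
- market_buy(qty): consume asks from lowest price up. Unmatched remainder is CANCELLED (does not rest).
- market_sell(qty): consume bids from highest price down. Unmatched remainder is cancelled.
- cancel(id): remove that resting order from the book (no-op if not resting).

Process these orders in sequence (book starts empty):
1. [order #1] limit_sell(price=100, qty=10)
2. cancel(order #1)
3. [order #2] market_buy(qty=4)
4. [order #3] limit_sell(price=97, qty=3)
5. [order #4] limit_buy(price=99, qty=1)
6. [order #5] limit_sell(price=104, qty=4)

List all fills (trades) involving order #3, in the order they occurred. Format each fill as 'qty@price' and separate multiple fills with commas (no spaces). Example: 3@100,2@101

After op 1 [order #1] limit_sell(price=100, qty=10): fills=none; bids=[-] asks=[#1:10@100]
After op 2 cancel(order #1): fills=none; bids=[-] asks=[-]
After op 3 [order #2] market_buy(qty=4): fills=none; bids=[-] asks=[-]
After op 4 [order #3] limit_sell(price=97, qty=3): fills=none; bids=[-] asks=[#3:3@97]
After op 5 [order #4] limit_buy(price=99, qty=1): fills=#4x#3:1@97; bids=[-] asks=[#3:2@97]
After op 6 [order #5] limit_sell(price=104, qty=4): fills=none; bids=[-] asks=[#3:2@97 #5:4@104]

Answer: 1@97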